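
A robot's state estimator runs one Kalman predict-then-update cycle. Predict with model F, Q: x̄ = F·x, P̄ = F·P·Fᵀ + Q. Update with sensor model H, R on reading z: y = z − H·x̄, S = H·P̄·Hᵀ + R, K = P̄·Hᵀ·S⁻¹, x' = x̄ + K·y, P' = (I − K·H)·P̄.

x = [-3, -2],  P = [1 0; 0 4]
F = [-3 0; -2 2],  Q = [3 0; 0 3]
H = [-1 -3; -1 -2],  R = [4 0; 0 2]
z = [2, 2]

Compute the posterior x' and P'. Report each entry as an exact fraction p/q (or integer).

x' = [633/127, -361/127]
P' = [4128/635 -1656/635; -1656/635 812/635]

x̄ = F·x = [9, 2]
P̄ = F·P·Fᵀ + Q = [12 6; 6 23]
y = z − H·x̄ = [17, 15]
S = H·P̄·Hᵀ + R = [259 180; 180 130]
K = P̄·Hᵀ·S⁻¹ = [42/127 -408/635; -39/127 16/635]
x' = x̄ + K·y = [633/127, -361/127]
P' = (I − K·H)·P̄ = [4128/635 -1656/635; -1656/635 812/635]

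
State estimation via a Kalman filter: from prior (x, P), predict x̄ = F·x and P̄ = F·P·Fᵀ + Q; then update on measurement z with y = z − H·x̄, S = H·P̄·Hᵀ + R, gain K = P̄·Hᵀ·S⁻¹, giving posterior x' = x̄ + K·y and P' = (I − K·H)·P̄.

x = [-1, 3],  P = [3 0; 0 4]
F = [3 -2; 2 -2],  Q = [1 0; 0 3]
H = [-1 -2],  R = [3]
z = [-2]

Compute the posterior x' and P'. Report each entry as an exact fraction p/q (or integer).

x' = [261/307, 136/307]
P' = [964/307 -314/307; -314/307 301/307]

x̄ = F·x = [-9, -8]
P̄ = F·P·Fᵀ + Q = [44 34; 34 31]
y = z − H·x̄ = [-27]
S = H·P̄·Hᵀ + R = [307]
K = P̄·Hᵀ·S⁻¹ = [-112/307; -96/307]
x' = x̄ + K·y = [261/307, 136/307]
P' = (I − K·H)·P̄ = [964/307 -314/307; -314/307 301/307]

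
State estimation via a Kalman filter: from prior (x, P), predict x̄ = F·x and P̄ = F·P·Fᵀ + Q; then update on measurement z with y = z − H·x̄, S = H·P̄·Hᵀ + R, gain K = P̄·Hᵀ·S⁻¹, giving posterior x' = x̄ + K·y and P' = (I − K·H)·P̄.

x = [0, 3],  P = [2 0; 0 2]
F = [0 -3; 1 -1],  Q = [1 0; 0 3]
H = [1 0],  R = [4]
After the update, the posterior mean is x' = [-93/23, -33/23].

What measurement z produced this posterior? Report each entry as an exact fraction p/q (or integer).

z = [-3]

x̄ = F·x = [-9, -3]
P̄ = F·P·Fᵀ + Q = [19 6; 6 7]
S = H·P̄·Hᵀ + R = [23]
K = P̄·Hᵀ·S⁻¹ = [19/23; 6/23]
x' − x̄ = [114/23, 36/23] = K·y
y = (KᵀK)⁻¹·Kᵀ·(x' − x̄) = [6]
z = y + H·x̄ = [6] + [-9] = [-3]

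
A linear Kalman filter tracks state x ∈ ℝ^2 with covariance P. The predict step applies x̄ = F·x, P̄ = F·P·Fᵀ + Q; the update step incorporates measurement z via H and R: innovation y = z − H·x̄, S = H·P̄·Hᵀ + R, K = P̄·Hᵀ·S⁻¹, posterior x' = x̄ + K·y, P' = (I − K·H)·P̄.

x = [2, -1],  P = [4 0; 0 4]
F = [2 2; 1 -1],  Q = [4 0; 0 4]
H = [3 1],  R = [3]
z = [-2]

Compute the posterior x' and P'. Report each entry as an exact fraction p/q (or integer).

x' = [-170/113, 295/113]
P' = [180/113 -432/113; -432/113 1308/113]

x̄ = F·x = [2, 3]
P̄ = F·P·Fᵀ + Q = [36 0; 0 12]
y = z − H·x̄ = [-11]
S = H·P̄·Hᵀ + R = [339]
K = P̄·Hᵀ·S⁻¹ = [36/113; 4/113]
x' = x̄ + K·y = [-170/113, 295/113]
P' = (I − K·H)·P̄ = [180/113 -432/113; -432/113 1308/113]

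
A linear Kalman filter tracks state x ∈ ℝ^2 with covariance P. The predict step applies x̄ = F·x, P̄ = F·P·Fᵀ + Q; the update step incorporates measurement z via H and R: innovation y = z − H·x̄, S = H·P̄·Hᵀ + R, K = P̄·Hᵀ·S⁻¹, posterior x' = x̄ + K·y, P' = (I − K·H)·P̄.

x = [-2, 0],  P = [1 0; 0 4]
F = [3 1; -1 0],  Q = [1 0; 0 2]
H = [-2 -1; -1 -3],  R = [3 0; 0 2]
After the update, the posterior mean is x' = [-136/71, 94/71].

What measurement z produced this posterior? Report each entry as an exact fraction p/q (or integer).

x̄ = F·x = [-6, 2]
P̄ = F·P·Fᵀ + Q = [14 -3; -3 3]
S = H·P̄·Hᵀ + R = [50 16; 16 25]
K = P̄·Hᵀ·S⁻¹ = [-545/994 75/497; 171/994 -174/497]
x' − x̄ = [290/71, -48/71] = K·y
y = (KᵀK)⁻¹·Kᵀ·(x' − x̄) = [-8, -2]
z = y + H·x̄ = [-8, -2] + [10, 0] = [2, -2]

z = [2, -2]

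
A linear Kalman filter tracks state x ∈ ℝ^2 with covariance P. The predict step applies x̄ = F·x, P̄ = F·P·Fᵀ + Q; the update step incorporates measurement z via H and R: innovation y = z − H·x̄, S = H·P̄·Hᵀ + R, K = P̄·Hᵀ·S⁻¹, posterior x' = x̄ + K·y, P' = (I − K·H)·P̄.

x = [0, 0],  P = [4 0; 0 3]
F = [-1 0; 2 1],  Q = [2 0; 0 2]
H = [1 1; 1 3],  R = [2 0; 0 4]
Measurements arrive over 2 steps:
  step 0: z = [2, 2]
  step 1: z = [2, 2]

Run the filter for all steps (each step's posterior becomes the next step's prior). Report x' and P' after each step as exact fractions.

step 0: x' = [68/99, 6/11], P' = [706/297 -38/33; -38/33 10/11]
step 1: x' = [4436/8127, 5510/8127], P' = [18625/8127 -8945/8127; -8945/8127 7045/8127]

step 0: x̄ = F·x = [0, 0]
step 0: P̄ = F·P·Fᵀ + Q = [6 -8; -8 21]
step 0: y = z − H·x̄ = [2, 2]
step 0: S = H·P̄·Hᵀ + R = [13 37; 37 151]
step 0: K = P̄·Hᵀ·S⁻¹ = [182/297 -80/297; -4/33 13/33]
step 0: x' = x̄ + K·y = [68/99, 6/11]
step 0: P' = (I − K·H)·P̄ = [706/297 -38/33; -38/33 10/11]
step 1: x̄ = F·x = [-68/99, 190/99]
step 1: P̄ = F·P·Fᵀ + Q = [1300/297 -1070/297; -1070/297 2320/297]
step 1: y = z − H·x̄ = [76/99, -304/99]
step 1: S = H·P̄·Hᵀ + R = [2074/297 3980/297; 3980/297 16948/297]
step 1: K = P̄·Hᵀ·S⁻¹ = [4840/8127 -4105/16254; -950/8127 6095/16254]
step 1: x' = x̄ + K·y = [4436/8127, 5510/8127]
step 1: P' = (I − K·H)·P̄ = [18625/8127 -8945/8127; -8945/8127 7045/8127]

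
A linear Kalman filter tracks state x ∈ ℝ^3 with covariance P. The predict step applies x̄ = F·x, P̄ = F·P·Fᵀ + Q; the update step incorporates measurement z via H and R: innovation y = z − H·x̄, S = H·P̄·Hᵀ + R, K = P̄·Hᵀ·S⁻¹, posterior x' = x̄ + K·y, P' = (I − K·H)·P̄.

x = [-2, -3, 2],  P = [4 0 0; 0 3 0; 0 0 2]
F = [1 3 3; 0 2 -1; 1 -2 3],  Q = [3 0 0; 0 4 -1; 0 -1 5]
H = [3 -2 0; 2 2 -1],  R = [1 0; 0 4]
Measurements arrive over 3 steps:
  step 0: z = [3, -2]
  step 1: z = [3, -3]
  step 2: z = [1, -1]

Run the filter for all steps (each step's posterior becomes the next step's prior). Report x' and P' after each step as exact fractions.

step 0: x' = [64869/144367, -122406/144367, 225940/144367], P' = [62220/144367 74984/144367 190488/144367; 74984/144367 120929/144367 266374/144367; 190488/144367 266374/144367 1066096/144367]
step 1: x' = [8166616781/15770644877, -11751513122/15770644877, 46701914517/15770644877], P' = [6356769150/15770644877 7527564768/15770644877 17987512508/15770644877; 7527564768/15770644877 12214366259/15770644877 24934936802/15770644877; 17987512508/15770644877 24934936802/15770644877 97338423576/15770644877]
step 2: x' = [561437127331388/1448830287202175, 55930606559782/1448830287202175, 3668890909703031/1448830287202175], P' = [582387377295752/1448830287202175 689486790279878/1448830287202175 1643654212582724/1448830287202175; 689486790279878/1448830287202175 1119465284865567/1448830287202175 2279361359667686/1448830287202175; 1643654212582724/1448830287202175 2279361359667686/1448830287202175 8892234090559688/1448830287202175]

step 0: x̄ = F·x = [-5, -8, 10]
step 0: P̄ = F·P·Fᵀ + Q = [52 12 4; 12 18 -19; 4 -19 39]
step 0: y = z − H·x̄ = [2, 34]
step 0: S = H·P̄·Hᵀ + R = [397 214; 214 479]
step 0: K = P̄·Hᵀ·S⁻¹ = [36692/144367 20980/144367; -16906/144367 31363/144367; 38716/144367 -38093/144367]
step 0: x' = x̄ + K·y = [64869/144367, -122406/144367, 225940/144367]
step 0: P' = (I − K·H)·P̄ = [62220/144367 74984/144367 190488/144367; 74984/144367 120929/144367 266374/144367; 190488/144367 266374/144367 1066096/144367]
step 1: x̄ = F·x = [375471/144367, -470752/144367, 987501/144367]
step 1: P̄ = F·P·Fᵀ + Q = [17566110/144367 -1714112/144367 10948544/144367; -1714112/144367 1061784/144367 -1735899/144367; 10948544/144367 -1735899/144367 8509139/144367]
step 1: y = z − H·x̄ = [-52736/4657, 744962/144367]
step 1: S = H·P̄·Hᵀ + R = [5905027/4657 1980770/4657; 1980770/4657 33034707/144367]
step 1: K = P̄·Hᵀ·S⁻¹ = [4015177914/15770644877 2445288832/15770644877; -1846038214/15770644877 3637231313/15770644877; 4092663920/15770644877 -2873381239/15770644877]
step 1: x' = x̄ + K·y = [8166616781/15770644877, -11751513122/15770644877, 46701914517/15770644877]
step 1: P' = (I − K·H)·P̄ = [6356769150/15770644877 7527564768/15770644877 17987512508/15770644877; 7527564768/15770644877 12214366259/15770644877 24934936802/15770644877; 17987512508/15770644877 24934936802/15770644877 97338423576/15770644877]
step 2: x̄ = F·x = [113017820966/15770644877, -70204940761/15770644877, 171775386576/15770644877]
step 2: P̄ = F·P·Fᵀ + Q = [1641563138388/15770644877 -146856645740/15770644877 999373834002/15770644877; -146856645740/15770644877 109538720912/15770644877 -160096269197/15770644877; 999373834002/15770644877 -160096269197/15770644877 788708845107/15770644877]
step 2: y = z − H·x̄ = [-463692699543/15770644877, 70378981289/15770644877]
step 2: S = H·P̄·Hᵀ + R = [16990273522897/15770644877 5799196614800/15770644877; 5799196614800/15770644877 3324235436675/15770644877]
step 2: K = P̄·Hᵀ·S⁻¹ = [14727542053100/57953211488087 225023530642134/1448830287202175; -6818807955660/57953211488087 334635697655801/1448830287202175; 14889596736512/57953211488087 -261550736514717/1448830287202175]
step 2: x' = x̄ + K·y = [561437127331388/1448830287202175, 55930606559782/1448830287202175, 3668890909703031/1448830287202175]
step 2: P' = (I − K·H)·P̄ = [582387377295752/1448830287202175 689486790279878/1448830287202175 1643654212582724/1448830287202175; 689486790279878/1448830287202175 1119465284865567/1448830287202175 2279361359667686/1448830287202175; 1643654212582724/1448830287202175 2279361359667686/1448830287202175 8892234090559688/1448830287202175]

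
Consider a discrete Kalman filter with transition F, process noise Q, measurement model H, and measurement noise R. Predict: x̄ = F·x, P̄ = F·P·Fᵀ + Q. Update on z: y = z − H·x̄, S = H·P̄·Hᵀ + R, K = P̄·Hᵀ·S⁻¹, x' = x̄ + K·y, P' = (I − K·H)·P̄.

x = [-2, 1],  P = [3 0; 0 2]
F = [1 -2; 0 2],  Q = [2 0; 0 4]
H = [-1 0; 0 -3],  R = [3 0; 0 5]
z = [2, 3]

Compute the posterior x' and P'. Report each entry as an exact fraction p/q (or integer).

x̄ = F·x = [-4, 2]
P̄ = F·P·Fᵀ + Q = [13 -8; -8 12]
y = z − H·x̄ = [-2, 9]
S = H·P̄·Hᵀ + R = [16 -24; -24 113]
K = P̄·Hᵀ·S⁻¹ = [-893/1232 9/154; 5/154 -24/77]
x' = x̄ + K·y = [-1247/616, -67/77]
P' = (I − K·H)·P̄ = [2679/1232 -15/154; -15/154 40/77]

x' = [-1247/616, -67/77]
P' = [2679/1232 -15/154; -15/154 40/77]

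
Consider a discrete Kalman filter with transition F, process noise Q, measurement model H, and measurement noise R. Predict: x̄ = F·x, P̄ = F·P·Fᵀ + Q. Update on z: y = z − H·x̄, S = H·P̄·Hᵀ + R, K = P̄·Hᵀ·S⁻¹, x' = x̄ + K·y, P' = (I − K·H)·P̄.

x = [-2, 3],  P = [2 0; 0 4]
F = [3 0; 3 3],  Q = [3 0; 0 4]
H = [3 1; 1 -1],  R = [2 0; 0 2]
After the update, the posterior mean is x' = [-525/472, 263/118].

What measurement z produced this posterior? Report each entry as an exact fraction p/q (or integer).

x̄ = F·x = [-6, 3]
P̄ = F·P·Fᵀ + Q = [21 18; 18 58]
S = H·P̄·Hᵀ + R = [357 -31; -31 45]
K = P̄·Hᵀ·S⁻¹ = [1869/7552 1791/7552; 475/1888 -1351/1888]
x' − x̄ = [2307/472, -91/118] = K·y
y = (KᵀK)⁻¹·Kᵀ·(x' − x̄) = [14, 6]
z = y + H·x̄ = [14, 6] + [-15, -9] = [-1, -3]

z = [-1, -3]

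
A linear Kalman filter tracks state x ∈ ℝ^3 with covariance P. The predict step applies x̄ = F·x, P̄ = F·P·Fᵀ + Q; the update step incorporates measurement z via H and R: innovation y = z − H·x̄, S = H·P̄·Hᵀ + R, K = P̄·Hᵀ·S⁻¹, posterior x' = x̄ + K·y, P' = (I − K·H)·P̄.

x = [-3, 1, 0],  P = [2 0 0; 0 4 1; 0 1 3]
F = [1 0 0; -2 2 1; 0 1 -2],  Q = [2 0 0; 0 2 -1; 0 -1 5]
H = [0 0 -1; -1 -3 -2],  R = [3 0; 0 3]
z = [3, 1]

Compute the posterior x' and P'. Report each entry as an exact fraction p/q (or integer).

x̄ = F·x = [-3, 8, 1]
P̄ = F·P·Fᵀ + Q = [4 -4 0; -4 33 -2; 0 -2 17]
y = z − H·x̄ = [4, 24]
S = H·P̄·Hᵀ + R = [20 28; 28 324]
K = P̄·Hᵀ·S⁻¹ = [-7/178 5/178; 799/1424 -469/1424; -1181/1424 -21/1424]
x' = x̄ + K·y = [-221/89, 833/356, -951/356]
P' = (I − K·H)·P̄ = [336/89 -243/178 21/178; -243/178 2715/1424 -2397/1424; 21/178 -2397/1424 3543/1424]

x' = [-221/89, 833/356, -951/356]
P' = [336/89 -243/178 21/178; -243/178 2715/1424 -2397/1424; 21/178 -2397/1424 3543/1424]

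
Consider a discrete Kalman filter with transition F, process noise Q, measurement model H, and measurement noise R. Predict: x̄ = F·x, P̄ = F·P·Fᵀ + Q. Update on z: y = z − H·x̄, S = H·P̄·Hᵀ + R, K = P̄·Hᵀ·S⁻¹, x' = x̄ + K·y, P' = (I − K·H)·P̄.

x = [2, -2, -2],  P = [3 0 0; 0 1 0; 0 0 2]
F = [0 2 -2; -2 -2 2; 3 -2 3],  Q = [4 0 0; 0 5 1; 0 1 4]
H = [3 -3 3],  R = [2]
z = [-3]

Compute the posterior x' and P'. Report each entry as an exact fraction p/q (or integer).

x̄ = F·x = [0, -4, 4]
P̄ = F·P·Fᵀ + Q = [16 -12 -16; -12 29 -1; -16 -1 53]
y = z − H·x̄ = [-27]
S = H·P̄·Hᵀ + R = [830]
K = P̄·Hᵀ·S⁻¹ = [18/415; -63/415; 57/415]
x' = x̄ + K·y = [-486/415, 41/415, 121/415]
P' = (I − K·H)·P̄ = [5992/415 -2712/415 -8692/415; -2712/415 4097/415 6767/415; -8692/415 6767/415 15497/415]

x' = [-486/415, 41/415, 121/415]
P' = [5992/415 -2712/415 -8692/415; -2712/415 4097/415 6767/415; -8692/415 6767/415 15497/415]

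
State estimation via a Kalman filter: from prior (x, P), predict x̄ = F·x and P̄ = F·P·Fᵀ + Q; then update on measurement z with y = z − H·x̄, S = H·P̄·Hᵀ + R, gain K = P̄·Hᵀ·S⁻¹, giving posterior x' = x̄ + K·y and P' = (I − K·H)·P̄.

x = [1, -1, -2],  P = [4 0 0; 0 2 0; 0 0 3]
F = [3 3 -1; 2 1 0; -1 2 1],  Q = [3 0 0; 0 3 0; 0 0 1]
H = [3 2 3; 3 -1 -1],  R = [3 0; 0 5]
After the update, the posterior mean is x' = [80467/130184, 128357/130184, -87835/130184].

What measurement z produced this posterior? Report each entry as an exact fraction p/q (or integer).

z = [2, 1]

x̄ = F·x = [2, 1, -5]
P̄ = F·P·Fᵀ + Q = [60 30 -3; 30 21 -4; -3 -4 16]
S = H·P̄·Hᵀ + R = [1029 542; 542 412]
K = P̄·Hᵀ·S⁻¹ = [6123/65092 32235/130184; 4937/65092 10077/130184; 12077/65092 -38411/130184]
x' − x̄ = [-179901/130184, -1827/130184, 563085/130184] = K·y
y = (KᵀK)⁻¹·Kᵀ·(x' − x̄) = [9, -9]
z = y + H·x̄ = [9, -9] + [-7, 10] = [2, 1]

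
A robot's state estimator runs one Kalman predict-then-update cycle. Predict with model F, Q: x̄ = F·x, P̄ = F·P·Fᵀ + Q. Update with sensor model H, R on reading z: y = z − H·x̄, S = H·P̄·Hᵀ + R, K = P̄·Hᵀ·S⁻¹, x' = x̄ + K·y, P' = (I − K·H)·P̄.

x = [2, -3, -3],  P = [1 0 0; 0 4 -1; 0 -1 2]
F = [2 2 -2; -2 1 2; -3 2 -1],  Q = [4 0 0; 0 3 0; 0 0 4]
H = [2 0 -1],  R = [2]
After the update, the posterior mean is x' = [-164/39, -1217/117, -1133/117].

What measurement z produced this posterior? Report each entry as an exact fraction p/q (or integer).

x̄ = F·x = [4, -13, -9]
P̄ = F·P·Fᵀ + Q = [40 -6 20; -6 15 7; 20 7 35]
S = H·P̄·Hᵀ + R = [117]
K = P̄·Hᵀ·S⁻¹ = [20/39; -19/117; 5/117]
x' − x̄ = [-320/39, 304/117, -80/117] = K·y
y = (KᵀK)⁻¹·Kᵀ·(x' − x̄) = [-16]
z = y + H·x̄ = [-16] + [17] = [1]

z = [1]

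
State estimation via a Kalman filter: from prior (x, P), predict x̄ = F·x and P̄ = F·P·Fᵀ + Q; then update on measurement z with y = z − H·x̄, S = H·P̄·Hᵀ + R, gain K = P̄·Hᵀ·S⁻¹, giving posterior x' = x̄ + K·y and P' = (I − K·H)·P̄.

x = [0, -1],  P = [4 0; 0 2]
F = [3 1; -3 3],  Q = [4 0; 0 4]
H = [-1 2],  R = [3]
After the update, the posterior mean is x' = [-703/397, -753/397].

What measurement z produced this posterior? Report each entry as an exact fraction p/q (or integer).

x̄ = F·x = [-1, -3]
P̄ = F·P·Fᵀ + Q = [42 -30; -30 58]
S = H·P̄·Hᵀ + R = [397]
K = P̄·Hᵀ·S⁻¹ = [-102/397; 146/397]
x' − x̄ = [-306/397, 438/397] = K·y
y = (KᵀK)⁻¹·Kᵀ·(x' − x̄) = [3]
z = y + H·x̄ = [3] + [-5] = [-2]

z = [-2]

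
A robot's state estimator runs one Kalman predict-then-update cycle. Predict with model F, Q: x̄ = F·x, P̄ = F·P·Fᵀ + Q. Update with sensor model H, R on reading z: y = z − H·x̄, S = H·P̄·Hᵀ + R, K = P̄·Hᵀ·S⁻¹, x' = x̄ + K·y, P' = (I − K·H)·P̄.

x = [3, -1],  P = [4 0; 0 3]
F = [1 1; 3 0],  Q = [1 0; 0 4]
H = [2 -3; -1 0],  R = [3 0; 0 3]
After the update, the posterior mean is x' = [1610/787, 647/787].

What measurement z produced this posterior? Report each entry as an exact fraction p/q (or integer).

x̄ = F·x = [2, 9]
P̄ = F·P·Fᵀ + Q = [8 12; 12 40]
S = H·P̄·Hᵀ + R = [251 20; 20 11]
K = P̄·Hᵀ·S⁻¹ = [-20/787 -536/787; -272/787 -364/787]
x' − x̄ = [36/787, -6436/787] = K·y
y = (KᵀK)⁻¹·Kᵀ·(x' − x̄) = [25, -1]
z = y + H·x̄ = [25, -1] + [-23, -2] = [2, -3]

z = [2, -3]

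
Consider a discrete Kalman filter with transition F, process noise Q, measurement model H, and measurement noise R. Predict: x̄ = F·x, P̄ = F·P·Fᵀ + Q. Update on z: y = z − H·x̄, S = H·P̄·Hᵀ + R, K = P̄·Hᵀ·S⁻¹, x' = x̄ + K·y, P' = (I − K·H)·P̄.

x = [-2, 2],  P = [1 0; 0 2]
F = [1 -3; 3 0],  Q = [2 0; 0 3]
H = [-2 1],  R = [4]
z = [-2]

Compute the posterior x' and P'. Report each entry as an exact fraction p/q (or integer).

x̄ = F·x = [-8, -6]
P̄ = F·P·Fᵀ + Q = [21 3; 3 12]
y = z − H·x̄ = [-12]
S = H·P̄·Hᵀ + R = [88]
K = P̄·Hᵀ·S⁻¹ = [-39/88; 3/44]
x' = x̄ + K·y = [-59/22, -75/11]
P' = (I − K·H)·P̄ = [327/88 249/44; 249/44 255/22]

x' = [-59/22, -75/11]
P' = [327/88 249/44; 249/44 255/22]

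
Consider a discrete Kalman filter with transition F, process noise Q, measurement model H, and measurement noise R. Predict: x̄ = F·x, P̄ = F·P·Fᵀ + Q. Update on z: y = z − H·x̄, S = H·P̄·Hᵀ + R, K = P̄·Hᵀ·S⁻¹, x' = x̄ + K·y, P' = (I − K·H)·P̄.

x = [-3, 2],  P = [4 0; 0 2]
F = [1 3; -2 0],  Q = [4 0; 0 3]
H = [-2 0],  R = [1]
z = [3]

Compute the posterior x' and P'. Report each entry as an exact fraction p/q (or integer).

x' = [-51/35, 258/35]
P' = [26/105 -8/105; -8/105 1739/105]

x̄ = F·x = [3, 6]
P̄ = F·P·Fᵀ + Q = [26 -8; -8 19]
y = z − H·x̄ = [9]
S = H·P̄·Hᵀ + R = [105]
K = P̄·Hᵀ·S⁻¹ = [-52/105; 16/105]
x' = x̄ + K·y = [-51/35, 258/35]
P' = (I − K·H)·P̄ = [26/105 -8/105; -8/105 1739/105]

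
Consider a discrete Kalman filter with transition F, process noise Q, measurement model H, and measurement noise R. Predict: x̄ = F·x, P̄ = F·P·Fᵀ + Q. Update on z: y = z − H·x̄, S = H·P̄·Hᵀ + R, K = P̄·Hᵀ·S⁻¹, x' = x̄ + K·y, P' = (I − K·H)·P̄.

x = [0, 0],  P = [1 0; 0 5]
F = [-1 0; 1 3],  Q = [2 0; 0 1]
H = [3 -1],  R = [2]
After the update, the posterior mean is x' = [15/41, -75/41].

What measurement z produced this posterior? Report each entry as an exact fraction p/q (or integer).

x̄ = F·x = [0, 0]
P̄ = F·P·Fᵀ + Q = [3 -1; -1 47]
S = H·P̄·Hᵀ + R = [82]
K = P̄·Hᵀ·S⁻¹ = [5/41; -25/41]
x' − x̄ = [15/41, -75/41] = K·y
y = (KᵀK)⁻¹·Kᵀ·(x' − x̄) = [3]
z = y + H·x̄ = [3] + [0] = [3]

z = [3]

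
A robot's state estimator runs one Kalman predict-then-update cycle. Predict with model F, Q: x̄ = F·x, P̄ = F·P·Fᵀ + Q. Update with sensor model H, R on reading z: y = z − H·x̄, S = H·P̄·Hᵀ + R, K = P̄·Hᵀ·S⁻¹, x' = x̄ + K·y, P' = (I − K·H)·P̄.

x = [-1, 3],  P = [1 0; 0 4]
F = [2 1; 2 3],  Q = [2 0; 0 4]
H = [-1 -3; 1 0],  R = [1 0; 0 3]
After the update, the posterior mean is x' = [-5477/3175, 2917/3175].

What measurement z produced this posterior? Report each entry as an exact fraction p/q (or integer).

z = [-1, -2]

x̄ = F·x = [1, 7]
P̄ = F·P·Fᵀ + Q = [10 16; 16 44]
S = H·P̄·Hᵀ + R = [503 -58; -58 13]
K = P̄·Hᵀ·S⁻¹ = [-174/3175 1666/3175; -996/3175 -536/3175]
x' − x̄ = [-8652/3175, -19308/3175] = K·y
y = (KᵀK)⁻¹·Kᵀ·(x' − x̄) = [21, -3]
z = y + H·x̄ = [21, -3] + [-22, 1] = [-1, -2]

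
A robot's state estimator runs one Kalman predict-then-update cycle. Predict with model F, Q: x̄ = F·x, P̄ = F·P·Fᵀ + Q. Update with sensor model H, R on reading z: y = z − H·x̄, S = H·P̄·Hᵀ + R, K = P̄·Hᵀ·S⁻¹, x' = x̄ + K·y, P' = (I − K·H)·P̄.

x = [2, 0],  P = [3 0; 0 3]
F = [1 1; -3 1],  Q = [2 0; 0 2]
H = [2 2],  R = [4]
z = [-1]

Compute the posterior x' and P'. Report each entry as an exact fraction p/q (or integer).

x̄ = F·x = [2, -6]
P̄ = F·P·Fᵀ + Q = [8 -6; -6 32]
y = z − H·x̄ = [7]
S = H·P̄·Hᵀ + R = [116]
K = P̄·Hᵀ·S⁻¹ = [1/29; 13/29]
x' = x̄ + K·y = [65/29, -83/29]
P' = (I − K·H)·P̄ = [228/29 -226/29; -226/29 252/29]

x' = [65/29, -83/29]
P' = [228/29 -226/29; -226/29 252/29]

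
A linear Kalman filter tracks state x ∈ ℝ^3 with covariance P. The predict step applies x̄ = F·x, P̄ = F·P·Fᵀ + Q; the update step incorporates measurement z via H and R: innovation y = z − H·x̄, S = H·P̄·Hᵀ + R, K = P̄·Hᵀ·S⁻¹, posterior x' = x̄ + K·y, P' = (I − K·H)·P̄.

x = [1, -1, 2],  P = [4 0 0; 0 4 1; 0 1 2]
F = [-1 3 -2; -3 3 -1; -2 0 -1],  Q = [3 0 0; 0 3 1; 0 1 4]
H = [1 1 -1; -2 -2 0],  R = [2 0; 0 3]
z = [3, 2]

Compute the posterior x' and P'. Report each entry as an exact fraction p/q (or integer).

x̄ = F·x = [-8, -8, -4]
P̄ = F·P·Fᵀ + Q = [39 43 9; 43 71 24; 9 24 22]
y = z − H·x̄ = [15, -30]
S = H·P̄·Hᵀ + R = [154 -326; -326 787]
K = P̄·Hᵀ·S⁻¹ = [443/1658 -81/829; -583/2487 -962/2487; -12859/14922 -3289/7461]
x' = x̄ + K·y = [-1759/1658, 73/829, -6137/1658]
P' = (I − K·H)·P̄ = [5755/1658 -2756/829 -643/1658; -2756/829 3237/829 2609/2487; -643/1658 2609/2487 35585/14922]

x' = [-1759/1658, 73/829, -6137/1658]
P' = [5755/1658 -2756/829 -643/1658; -2756/829 3237/829 2609/2487; -643/1658 2609/2487 35585/14922]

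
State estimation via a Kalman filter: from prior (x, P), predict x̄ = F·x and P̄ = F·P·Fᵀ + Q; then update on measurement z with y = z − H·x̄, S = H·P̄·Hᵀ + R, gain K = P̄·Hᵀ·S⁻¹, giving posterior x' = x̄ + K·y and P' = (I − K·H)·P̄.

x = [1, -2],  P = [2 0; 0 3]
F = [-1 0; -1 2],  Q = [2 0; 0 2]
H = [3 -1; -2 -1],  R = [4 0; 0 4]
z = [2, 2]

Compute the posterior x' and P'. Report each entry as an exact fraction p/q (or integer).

x' = [-2/27, -1070/459]
P' = [8/27 4/27; 4/27 844/459]

x̄ = F·x = [-1, -5]
P̄ = F·P·Fᵀ + Q = [4 2; 2 16]
y = z − H·x̄ = [0, -5]
S = H·P̄·Hᵀ + R = [44 -10; -10 44]
K = P̄·Hᵀ·S⁻¹ = [5/27 -5/27; -160/459 -245/459]
x' = x̄ + K·y = [-2/27, -1070/459]
P' = (I − K·H)·P̄ = [8/27 4/27; 4/27 844/459]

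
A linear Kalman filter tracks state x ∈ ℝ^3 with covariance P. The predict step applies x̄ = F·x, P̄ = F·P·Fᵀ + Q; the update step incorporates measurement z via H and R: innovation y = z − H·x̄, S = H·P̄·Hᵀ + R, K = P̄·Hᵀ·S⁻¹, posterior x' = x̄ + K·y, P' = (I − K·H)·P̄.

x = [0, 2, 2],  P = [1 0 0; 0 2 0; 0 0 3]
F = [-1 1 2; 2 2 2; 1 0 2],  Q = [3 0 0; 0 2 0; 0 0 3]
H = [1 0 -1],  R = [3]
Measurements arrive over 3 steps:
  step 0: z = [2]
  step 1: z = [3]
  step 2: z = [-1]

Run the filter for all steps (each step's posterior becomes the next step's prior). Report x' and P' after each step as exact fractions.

step 0: x' = [6, 8, 4], P' = [221/15 14 40/3; 14 26 14; 40/3 14 43/3]
step 1: x' = [4759/569, 14156/569, 3367/569], P' = [41913/569 100398/569 42312/569; 100398/569 260138/569 103110/569; 42312/569 103110/569 44283/569]
step 2: x' = [142534/31319, 725164/31319, 158232/31319], P' = [17143857/31319 45457566/31319 16899510/31319; 45457566/31319 121912534/31319 44891166/31319; 16899510/31319 44891166/31319 16743999/31319]

step 0: x̄ = F·x = [6, 8, 4]
step 0: P̄ = F·P·Fᵀ + Q = [18 14 11; 14 26 14; 11 14 16]
step 0: y = z − H·x̄ = [0]
step 0: S = H·P̄·Hᵀ + R = [15]
step 0: K = P̄·Hᵀ·S⁻¹ = [7/15; 0; -1/3]
step 0: x' = x̄ + K·y = [6, 8, 4]
step 0: P' = (I − K·H)·P̄ = [221/15 14 40/3; 14 26 14; 40/3 14 43/3]
step 1: x̄ = F·x = [10, 36, 14]
step 1: P̄ = F·P·Fᵀ + Q = [1136/15 2858/15 423/5; 2858/15 8294/15 1254/5; 423/5 1254/5 642/5]
step 1: y = z − H·x̄ = [7]
step 1: S = H·P̄·Hᵀ + R = [569/15]
step 1: K = P̄·Hᵀ·S⁻¹ = [-133/569; -904/569; -657/569]
step 1: x' = x̄ + K·y = [4759/569, 14156/569, 3367/569]
step 1: P' = (I − K·H)·P̄ = [41913/569 100398/569 42312/569; 100398/569 260138/569 103110/569; 42312/569 103110/569 44283/569]
step 2: x̄ = F·x = [16131/569, 44564/569, 11493/569]
step 2: P̄ = F·P·Fᵀ + Q = [523286/569 1316866/569 441837/569; 1316866/569 3353034/569 1128066/569; 441837/569 1128066/569 390000/569]
step 2: y = z − H·x̄ = [-5207/569]
step 2: S = H·P̄·Hᵀ + R = [31319/569]
step 2: K = P̄·Hᵀ·S⁻¹ = [81449/31319; 188800/31319; 51837/31319]
step 2: x' = x̄ + K·y = [142534/31319, 725164/31319, 158232/31319]
step 2: P' = (I − K·H)·P̄ = [17143857/31319 45457566/31319 16899510/31319; 45457566/31319 121912534/31319 44891166/31319; 16899510/31319 44891166/31319 16743999/31319]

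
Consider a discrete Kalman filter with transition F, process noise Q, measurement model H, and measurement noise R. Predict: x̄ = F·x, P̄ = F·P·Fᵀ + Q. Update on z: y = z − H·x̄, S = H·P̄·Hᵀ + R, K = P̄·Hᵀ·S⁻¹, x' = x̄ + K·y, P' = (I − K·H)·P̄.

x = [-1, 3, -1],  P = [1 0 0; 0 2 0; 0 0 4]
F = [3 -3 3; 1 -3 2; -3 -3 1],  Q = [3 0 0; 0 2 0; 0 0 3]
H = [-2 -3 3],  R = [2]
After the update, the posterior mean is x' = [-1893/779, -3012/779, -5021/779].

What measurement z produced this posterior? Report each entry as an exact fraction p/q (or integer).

z = [-3]

x̄ = F·x = [-15, -12, -7]
P̄ = F·P·Fᵀ + Q = [66 45 21; 45 37 23; 21 23 34]
S = H·P̄·Hᵀ + R = [779]
K = P̄·Hᵀ·S⁻¹ = [-204/779; -132/779; -9/779]
x' − x̄ = [9792/779, 6336/779, 432/779] = K·y
y = (KᵀK)⁻¹·Kᵀ·(x' − x̄) = [-48]
z = y + H·x̄ = [-48] + [45] = [-3]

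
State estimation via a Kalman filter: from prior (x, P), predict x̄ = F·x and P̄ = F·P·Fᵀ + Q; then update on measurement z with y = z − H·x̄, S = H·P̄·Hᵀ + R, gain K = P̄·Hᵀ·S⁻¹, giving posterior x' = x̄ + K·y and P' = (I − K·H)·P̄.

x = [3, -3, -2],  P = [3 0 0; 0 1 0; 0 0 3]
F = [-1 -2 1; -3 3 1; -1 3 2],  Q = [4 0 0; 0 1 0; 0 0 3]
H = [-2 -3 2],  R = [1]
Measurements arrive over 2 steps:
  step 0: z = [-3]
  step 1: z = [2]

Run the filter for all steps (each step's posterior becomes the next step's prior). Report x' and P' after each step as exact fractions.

step 0: x̄ = F·x = [1, -20, -16]
step 0: P̄ = F·P·Fᵀ + Q = [14 6 3; 6 40 24; 3 24 27]
step 0: y = z − H·x̄ = [-29]
step 0: S = H·P̄·Hᵀ + R = [285]
step 0: K = P̄·Hᵀ·S⁻¹ = [-8/57; -28/95; -8/95]
step 0: x' = x̄ + K·y = [289/57, -1088/95, -1288/95]
step 0: P' = (I − K·H)·P̄ = [478/57 -110/19 -7/19; -110/19 1448/95 1608/95; -7/19 1608/95 2373/95]
step 1: x̄ = F·x = [1219/285, -5997/95, -3793/57]
step 1: P̄ = F·P·Fᵀ + Q = [2339/285 -3827/95 -2459/57; -3827/95 42428/95 8297/19; -2459/57 8297/19 27805/57]
step 1: y = z − H·x̄ = [-869/19]
step 1: S = H·P̄·Hᵀ + R = [11895/19]
step 1: K = P̄·Hᵀ·S⁻¹ = [23/793; -188/305; -943/2379]
step 1: x' = x̄ + K·y = [35098/11895, -2131/61, -115178/2379]
step 1: P' = (I − K·H)·P̄ = [91358/11895 -8873/305 -85508/2379; -8873/305 63668/305 17307/61; -85508/2379 17307/61 926480/2379]

step 0: x' = [289/57, -1088/95, -1288/95], P' = [478/57 -110/19 -7/19; -110/19 1448/95 1608/95; -7/19 1608/95 2373/95]
step 1: x' = [35098/11895, -2131/61, -115178/2379], P' = [91358/11895 -8873/305 -85508/2379; -8873/305 63668/305 17307/61; -85508/2379 17307/61 926480/2379]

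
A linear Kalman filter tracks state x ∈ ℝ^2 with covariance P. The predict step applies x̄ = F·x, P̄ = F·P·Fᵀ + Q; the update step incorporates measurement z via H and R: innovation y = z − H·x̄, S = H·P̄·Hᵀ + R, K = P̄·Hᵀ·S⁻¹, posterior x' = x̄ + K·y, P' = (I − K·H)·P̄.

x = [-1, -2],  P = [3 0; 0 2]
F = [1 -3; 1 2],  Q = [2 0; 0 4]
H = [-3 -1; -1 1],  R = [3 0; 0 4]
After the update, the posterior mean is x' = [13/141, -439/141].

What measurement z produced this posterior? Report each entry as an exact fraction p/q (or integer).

z = [3, -3]

x̄ = F·x = [5, -5]
P̄ = F·P·Fᵀ + Q = [23 -9; -9 15]
S = H·P̄·Hᵀ + R = [171 72; 72 60]
K = P̄·Hᵀ·S⁻¹ = [-12/47 -32/141; -28/141 30/47]
x' − x̄ = [-692/141, 266/141] = K·y
y = (KᵀK)⁻¹·Kᵀ·(x' − x̄) = [13, 7]
z = y + H·x̄ = [13, 7] + [-10, -10] = [3, -3]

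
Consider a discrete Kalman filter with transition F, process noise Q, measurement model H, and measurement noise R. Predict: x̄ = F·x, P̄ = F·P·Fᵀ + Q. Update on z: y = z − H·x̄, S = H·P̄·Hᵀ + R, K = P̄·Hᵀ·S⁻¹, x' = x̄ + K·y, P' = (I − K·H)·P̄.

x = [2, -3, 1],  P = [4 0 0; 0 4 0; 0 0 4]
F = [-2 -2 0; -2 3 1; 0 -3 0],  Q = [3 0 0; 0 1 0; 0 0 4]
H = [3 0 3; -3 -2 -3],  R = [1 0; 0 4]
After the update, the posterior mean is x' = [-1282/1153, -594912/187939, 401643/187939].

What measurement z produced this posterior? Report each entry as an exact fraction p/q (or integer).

x̄ = F·x = [2, -12, 9]
P̄ = F·P·Fᵀ + Q = [35 -8 24; -8 57 -36; 24 -36 40]
S = H·P̄·Hᵀ + R = [1108 -843; -843 811]
K = P̄·Hᵀ·S⁻¹ = [48/1153 -179/1153; -91878/187939 -91332/187939; 54552/187939 28896/187939]
x' − x̄ = [-3588/1153, 1660356/187939, -1289808/187939] = K·y
y = (KᵀK)⁻¹·Kᵀ·(x' − x̄) = [-30, 12]
z = y + H·x̄ = [-30, 12] + [33, -9] = [3, 3]

z = [3, 3]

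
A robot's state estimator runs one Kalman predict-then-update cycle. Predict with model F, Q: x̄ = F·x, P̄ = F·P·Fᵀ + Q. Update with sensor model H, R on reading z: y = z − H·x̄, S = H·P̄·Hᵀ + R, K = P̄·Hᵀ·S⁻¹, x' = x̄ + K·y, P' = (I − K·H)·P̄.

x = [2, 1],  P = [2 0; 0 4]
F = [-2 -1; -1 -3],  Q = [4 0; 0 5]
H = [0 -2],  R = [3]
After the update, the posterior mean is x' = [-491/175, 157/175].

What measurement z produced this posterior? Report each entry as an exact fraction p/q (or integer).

z = [-2]

x̄ = F·x = [-5, -5]
P̄ = F·P·Fᵀ + Q = [16 16; 16 43]
S = H·P̄·Hᵀ + R = [175]
K = P̄·Hᵀ·S⁻¹ = [-32/175; -86/175]
x' − x̄ = [384/175, 1032/175] = K·y
y = (KᵀK)⁻¹·Kᵀ·(x' − x̄) = [-12]
z = y + H·x̄ = [-12] + [10] = [-2]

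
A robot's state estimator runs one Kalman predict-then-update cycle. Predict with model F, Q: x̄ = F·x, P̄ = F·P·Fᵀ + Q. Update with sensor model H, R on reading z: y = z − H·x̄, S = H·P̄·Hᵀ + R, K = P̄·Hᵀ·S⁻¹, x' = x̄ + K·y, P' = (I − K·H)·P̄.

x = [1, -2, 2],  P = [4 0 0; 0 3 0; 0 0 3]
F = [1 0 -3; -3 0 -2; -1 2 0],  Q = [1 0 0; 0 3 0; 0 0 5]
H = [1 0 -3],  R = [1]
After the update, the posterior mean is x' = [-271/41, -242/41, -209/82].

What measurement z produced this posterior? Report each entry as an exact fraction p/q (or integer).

x̄ = F·x = [-5, -7, -5]
P̄ = F·P·Fᵀ + Q = [32 6 -4; 6 51 12; -4 12 21]
S = H·P̄·Hᵀ + R = [246]
K = P̄·Hᵀ·S⁻¹ = [22/123; -5/41; -67/246]
x' − x̄ = [-66/41, 45/41, 201/82] = K·y
y = (KᵀK)⁻¹·Kᵀ·(x' − x̄) = [-9]
z = y + H·x̄ = [-9] + [10] = [1]

z = [1]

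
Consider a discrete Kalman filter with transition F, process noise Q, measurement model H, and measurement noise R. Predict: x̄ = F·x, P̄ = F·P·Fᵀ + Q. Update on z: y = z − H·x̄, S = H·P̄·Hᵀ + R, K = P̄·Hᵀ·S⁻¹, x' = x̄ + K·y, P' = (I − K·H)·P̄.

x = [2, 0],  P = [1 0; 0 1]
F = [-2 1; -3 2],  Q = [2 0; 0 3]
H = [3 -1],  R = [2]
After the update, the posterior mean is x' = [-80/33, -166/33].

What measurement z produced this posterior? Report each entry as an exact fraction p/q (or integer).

z = [-2]

x̄ = F·x = [-4, -6]
P̄ = F·P·Fᵀ + Q = [7 8; 8 16]
S = H·P̄·Hᵀ + R = [33]
K = P̄·Hᵀ·S⁻¹ = [13/33; 8/33]
x' − x̄ = [52/33, 32/33] = K·y
y = (KᵀK)⁻¹·Kᵀ·(x' − x̄) = [4]
z = y + H·x̄ = [4] + [-6] = [-2]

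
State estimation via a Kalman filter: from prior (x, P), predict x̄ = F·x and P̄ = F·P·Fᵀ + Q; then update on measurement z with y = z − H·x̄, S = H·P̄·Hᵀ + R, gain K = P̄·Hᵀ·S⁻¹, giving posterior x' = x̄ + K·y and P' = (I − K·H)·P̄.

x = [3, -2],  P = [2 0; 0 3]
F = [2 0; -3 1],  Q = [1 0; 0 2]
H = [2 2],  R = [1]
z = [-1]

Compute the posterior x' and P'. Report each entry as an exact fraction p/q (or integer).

x̄ = F·x = [6, -11]
P̄ = F·P·Fᵀ + Q = [9 -12; -12 23]
y = z − H·x̄ = [9]
S = H·P̄·Hᵀ + R = [33]
K = P̄·Hᵀ·S⁻¹ = [-2/11; 2/3]
x' = x̄ + K·y = [48/11, -5]
P' = (I − K·H)·P̄ = [87/11 -8; -8 25/3]

x' = [48/11, -5]
P' = [87/11 -8; -8 25/3]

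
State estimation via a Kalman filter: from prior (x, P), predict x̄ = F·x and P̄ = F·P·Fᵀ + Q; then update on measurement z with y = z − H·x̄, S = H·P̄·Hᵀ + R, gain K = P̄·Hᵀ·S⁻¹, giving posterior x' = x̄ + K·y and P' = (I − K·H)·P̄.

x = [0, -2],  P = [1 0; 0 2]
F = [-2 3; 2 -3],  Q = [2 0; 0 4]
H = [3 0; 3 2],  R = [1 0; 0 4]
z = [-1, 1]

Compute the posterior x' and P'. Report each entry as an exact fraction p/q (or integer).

x' = [-533/1491, 2999/2982]
P' = [164/1491 -232/1491; -232/1491 1601/1491]

x̄ = F·x = [-6, 6]
P̄ = F·P·Fᵀ + Q = [24 -22; -22 26]
y = z − H·x̄ = [17, 7]
S = H·P̄·Hᵀ + R = [217 84; 84 60]
K = P̄·Hᵀ·S⁻¹ = [164/497 1/213; -232/497 179/426]
x' = x̄ + K·y = [-533/1491, 2999/2982]
P' = (I − K·H)·P̄ = [164/1491 -232/1491; -232/1491 1601/1491]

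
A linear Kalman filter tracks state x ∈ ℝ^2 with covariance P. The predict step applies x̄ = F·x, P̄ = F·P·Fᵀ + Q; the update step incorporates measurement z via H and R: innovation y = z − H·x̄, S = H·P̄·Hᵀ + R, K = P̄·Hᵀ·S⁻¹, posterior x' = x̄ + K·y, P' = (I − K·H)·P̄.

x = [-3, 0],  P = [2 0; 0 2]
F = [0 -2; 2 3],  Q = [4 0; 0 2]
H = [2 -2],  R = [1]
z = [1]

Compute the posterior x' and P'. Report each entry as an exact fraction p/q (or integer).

x' = [-528/257, -662/257]
P' = [780/257 756/257; 756/257 796/257]

x̄ = F·x = [0, -6]
P̄ = F·P·Fᵀ + Q = [12 -12; -12 28]
y = z − H·x̄ = [-11]
S = H·P̄·Hᵀ + R = [257]
K = P̄·Hᵀ·S⁻¹ = [48/257; -80/257]
x' = x̄ + K·y = [-528/257, -662/257]
P' = (I − K·H)·P̄ = [780/257 756/257; 756/257 796/257]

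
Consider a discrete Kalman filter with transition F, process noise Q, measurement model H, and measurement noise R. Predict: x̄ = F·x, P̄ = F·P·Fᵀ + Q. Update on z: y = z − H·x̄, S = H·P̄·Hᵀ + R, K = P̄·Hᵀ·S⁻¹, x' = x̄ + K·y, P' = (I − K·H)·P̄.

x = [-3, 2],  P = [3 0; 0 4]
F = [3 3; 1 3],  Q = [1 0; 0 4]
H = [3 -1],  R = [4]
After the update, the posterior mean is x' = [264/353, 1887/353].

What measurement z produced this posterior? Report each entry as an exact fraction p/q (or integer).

z = [-3]

x̄ = F·x = [-3, 3]
P̄ = F·P·Fᵀ + Q = [64 45; 45 43]
S = H·P̄·Hᵀ + R = [353]
K = P̄·Hᵀ·S⁻¹ = [147/353; 92/353]
x' − x̄ = [1323/353, 828/353] = K·y
y = (KᵀK)⁻¹·Kᵀ·(x' − x̄) = [9]
z = y + H·x̄ = [9] + [-12] = [-3]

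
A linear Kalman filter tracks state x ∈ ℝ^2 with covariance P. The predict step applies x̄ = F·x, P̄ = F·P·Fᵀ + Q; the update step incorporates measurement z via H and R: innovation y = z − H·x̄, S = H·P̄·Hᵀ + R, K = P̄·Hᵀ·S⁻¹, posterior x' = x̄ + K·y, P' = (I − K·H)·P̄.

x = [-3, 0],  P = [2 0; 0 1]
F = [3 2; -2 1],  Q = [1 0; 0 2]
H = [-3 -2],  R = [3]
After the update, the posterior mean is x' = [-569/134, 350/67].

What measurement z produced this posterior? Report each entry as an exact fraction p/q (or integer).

x̄ = F·x = [-9, 6]
P̄ = F·P·Fᵀ + Q = [23 -10; -10 11]
S = H·P̄·Hᵀ + R = [134]
K = P̄·Hᵀ·S⁻¹ = [-49/134; 4/67]
x' − x̄ = [637/134, -52/67] = K·y
y = (KᵀK)⁻¹·Kᵀ·(x' − x̄) = [-13]
z = y + H·x̄ = [-13] + [15] = [2]

z = [2]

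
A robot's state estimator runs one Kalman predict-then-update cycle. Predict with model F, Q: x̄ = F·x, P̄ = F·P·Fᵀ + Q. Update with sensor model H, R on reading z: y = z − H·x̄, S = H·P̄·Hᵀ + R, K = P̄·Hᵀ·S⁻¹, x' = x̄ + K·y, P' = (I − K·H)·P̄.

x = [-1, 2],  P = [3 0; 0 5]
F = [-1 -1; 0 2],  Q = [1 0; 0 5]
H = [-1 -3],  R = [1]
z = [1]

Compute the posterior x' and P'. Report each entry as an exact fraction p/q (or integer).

x' = [11/25, -16/35]
P' = [162/25 -11/5; -11/5 6/7]

x̄ = F·x = [-1, 4]
P̄ = F·P·Fᵀ + Q = [9 -10; -10 25]
y = z − H·x̄ = [12]
S = H·P̄·Hᵀ + R = [175]
K = P̄·Hᵀ·S⁻¹ = [3/25; -13/35]
x' = x̄ + K·y = [11/25, -16/35]
P' = (I − K·H)·P̄ = [162/25 -11/5; -11/5 6/7]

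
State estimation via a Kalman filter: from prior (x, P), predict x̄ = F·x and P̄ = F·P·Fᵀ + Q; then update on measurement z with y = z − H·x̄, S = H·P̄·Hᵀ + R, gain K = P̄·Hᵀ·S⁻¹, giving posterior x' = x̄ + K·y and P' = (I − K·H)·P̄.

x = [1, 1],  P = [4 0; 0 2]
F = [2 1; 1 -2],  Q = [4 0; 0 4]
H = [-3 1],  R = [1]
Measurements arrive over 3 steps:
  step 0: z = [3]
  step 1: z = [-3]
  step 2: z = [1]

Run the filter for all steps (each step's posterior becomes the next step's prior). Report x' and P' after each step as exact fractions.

step 0: x̄ = F·x = [3, -1]
step 0: P̄ = F·P·Fᵀ + Q = [22 4; 4 16]
step 0: y = z − H·x̄ = [13]
step 0: S = H·P̄·Hᵀ + R = [191]
step 0: K = P̄·Hᵀ·S⁻¹ = [-62/191; 4/191]
step 0: x' = x̄ + K·y = [-233/191, -139/191]
step 0: P' = (I − K·H)·P̄ = [358/191 1012/191; 1012/191 3040/191]
step 1: x̄ = F·x = [-605/191, 45/191]
step 1: P̄ = F·P·Fᵀ + Q = [9284/191 -8400/191; -8400/191 9234/191]
step 1: y = z − H·x̄ = [-2433/191]
step 1: S = H·P̄·Hᵀ + R = [143381/191]
step 1: K = P̄·Hᵀ·S⁻¹ = [-36252/143381; 34434/143381]
step 1: x' = x̄ + K·y = [7621/143381, -404847/143381]
step 1: P' = (I − K·H)·P̄ = [88700/143381 229848/143381; 229848/143381 723978/143381]
step 2: x̄ = F·x = [-389605/143381, 817315/143381]
step 2: P̄ = F·P·Fᵀ + Q = [2571694/143381 -1960100/143381; -1960100/143381 2638744/143381]
step 2: y = z − H·x̄ = [-1842749/143381]
step 2: S = H·P̄·Hᵀ + R = [37687971/143381]
step 2: K = P̄·Hᵀ·S⁻¹ = [-9675182/37687971; 8519044/37687971]
step 2: x' = x̄ + K·y = [21938123/37687971, 105345089/37687971]
step 2: P' = (I − K·H)·P̄ = [23104750/37687971 59639068/37687971; 59639068/37687971 187436248/37687971]

step 0: x' = [-233/191, -139/191], P' = [358/191 1012/191; 1012/191 3040/191]
step 1: x' = [7621/143381, -404847/143381], P' = [88700/143381 229848/143381; 229848/143381 723978/143381]
step 2: x' = [21938123/37687971, 105345089/37687971], P' = [23104750/37687971 59639068/37687971; 59639068/37687971 187436248/37687971]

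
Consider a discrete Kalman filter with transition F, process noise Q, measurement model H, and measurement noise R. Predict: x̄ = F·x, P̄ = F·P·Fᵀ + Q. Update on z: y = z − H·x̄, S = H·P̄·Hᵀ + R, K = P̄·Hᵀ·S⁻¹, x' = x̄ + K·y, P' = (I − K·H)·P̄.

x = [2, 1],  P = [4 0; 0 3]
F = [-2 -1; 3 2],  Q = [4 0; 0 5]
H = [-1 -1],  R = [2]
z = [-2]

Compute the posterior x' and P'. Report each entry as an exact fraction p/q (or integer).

x' = [-83/18, 121/18]
P' = [365/18 -379/18; -379/18 425/18]

x̄ = F·x = [-5, 8]
P̄ = F·P·Fᵀ + Q = [23 -30; -30 53]
y = z − H·x̄ = [1]
S = H·P̄·Hᵀ + R = [18]
K = P̄·Hᵀ·S⁻¹ = [7/18; -23/18]
x' = x̄ + K·y = [-83/18, 121/18]
P' = (I − K·H)·P̄ = [365/18 -379/18; -379/18 425/18]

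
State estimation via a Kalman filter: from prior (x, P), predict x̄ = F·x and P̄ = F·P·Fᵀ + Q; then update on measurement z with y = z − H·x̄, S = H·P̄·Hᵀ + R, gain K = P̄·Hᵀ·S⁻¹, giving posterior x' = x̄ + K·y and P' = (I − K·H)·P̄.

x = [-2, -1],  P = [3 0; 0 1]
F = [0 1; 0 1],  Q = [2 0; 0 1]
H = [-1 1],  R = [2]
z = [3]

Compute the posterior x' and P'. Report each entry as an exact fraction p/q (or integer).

x' = [-11/5, -2/5]
P' = [11/5 7/5; 7/5 9/5]

x̄ = F·x = [-1, -1]
P̄ = F·P·Fᵀ + Q = [3 1; 1 2]
y = z − H·x̄ = [3]
S = H·P̄·Hᵀ + R = [5]
K = P̄·Hᵀ·S⁻¹ = [-2/5; 1/5]
x' = x̄ + K·y = [-11/5, -2/5]
P' = (I − K·H)·P̄ = [11/5 7/5; 7/5 9/5]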